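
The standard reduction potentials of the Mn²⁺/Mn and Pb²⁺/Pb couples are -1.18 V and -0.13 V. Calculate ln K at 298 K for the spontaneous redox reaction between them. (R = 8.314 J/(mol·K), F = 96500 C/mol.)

ln K = 81.8

E°_cell = -0.13 − (-1.18) = 1.05 V, with n = 2 electrons transferred.
At equilibrium E = 0, so the Nernst equation gives ln K = nFE°/RT = (2)(96500)(1.05)/((8.314)(298)) = 81.79.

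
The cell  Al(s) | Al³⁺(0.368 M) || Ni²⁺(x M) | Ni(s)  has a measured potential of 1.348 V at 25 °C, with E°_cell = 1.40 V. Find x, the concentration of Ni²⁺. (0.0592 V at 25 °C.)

From the Nernst equation, log Q = n(E° − E)/0.0592 = 6(1.40 − 1.348)/0.0592 = 5.270, so Q = 1.86 × 10^5.
With Q = [Al³⁺]^2/[Ni²⁺]^3 and the known concentrations, [Ni²⁺]^3 in the denominator gives [Ni²⁺] = 0.009 M.

0.009 M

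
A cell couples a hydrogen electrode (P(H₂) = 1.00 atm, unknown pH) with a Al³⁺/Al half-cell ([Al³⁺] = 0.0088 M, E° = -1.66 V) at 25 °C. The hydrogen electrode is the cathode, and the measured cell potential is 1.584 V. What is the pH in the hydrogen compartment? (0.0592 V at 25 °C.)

pH = 1.97

E°_cell = 1.66 V and n = 6.
log Q = n(E° − E)/0.0592 = 6×(1.66 − 1.584)/0.0592 = 7.703.
With Q = [Al³⁺]^2·P(H₂)^3 / [H⁺]^6, solving for [H⁺] gives log[H⁺] = -1.969, so pH = 1.97.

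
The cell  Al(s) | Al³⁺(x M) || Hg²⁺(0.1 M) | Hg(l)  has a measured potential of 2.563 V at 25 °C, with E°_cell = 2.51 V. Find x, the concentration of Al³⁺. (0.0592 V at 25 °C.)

From the Nernst equation, log Q = n(E° − E)/0.0592 = 6(2.51 − 2.563)/0.0592 = -5.372, so Q = 4.25 × 10^-6.
With Q = [Al³⁺]^2/[Hg²⁺]^3 and the known concentrations, [Al³⁺]^2 in the numerator gives [Al³⁺] = 6.5 × 10^-5 M.

6.5 × 10^-5 M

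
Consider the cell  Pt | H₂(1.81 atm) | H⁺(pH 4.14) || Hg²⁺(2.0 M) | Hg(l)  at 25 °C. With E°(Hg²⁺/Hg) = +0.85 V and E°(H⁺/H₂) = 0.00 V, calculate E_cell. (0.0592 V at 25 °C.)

1.11 V

The Hg²⁺/Hg couple is the cathode, so E°_cell = 0.85 V; n = 2.
[H⁺] = 10^(−4.14) = 7.2 × 10^-5 M, and Q = [H⁺]^2 / ([Hg²⁺]·P(H₂)) = 1.45 × 10^-9.
E = E° − (0.0592/2) log Q = 0.85 − (0.0592/2)(-8.839) = 1.112 V.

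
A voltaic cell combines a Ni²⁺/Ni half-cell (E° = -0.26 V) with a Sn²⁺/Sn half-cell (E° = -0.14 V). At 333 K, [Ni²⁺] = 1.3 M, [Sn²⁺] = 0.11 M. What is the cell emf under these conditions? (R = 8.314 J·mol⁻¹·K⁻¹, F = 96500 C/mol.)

0.085 V

The Sn²⁺/Sn couple has the higher reduction potential and acts as the cathode, so E°_cell = -0.14 − (-0.26) = 0.12 V.
Balancing electrons gives n = 2; the reaction quotient is Q = [Ni²⁺]/[Sn²⁺] = 11.8.
E = E° − (RT/nF) ln Q = 0.12 − (8.314×333)/(2×96500) × (2.470) = 0.120 − 0.035 = 0.085 V.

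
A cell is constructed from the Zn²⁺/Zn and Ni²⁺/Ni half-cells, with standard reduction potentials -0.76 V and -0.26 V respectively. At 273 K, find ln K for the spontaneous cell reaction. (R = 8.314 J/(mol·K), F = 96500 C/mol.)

E°_cell = -0.26 − (-0.76) = 0.50 V, with n = 2 electrons transferred.
At equilibrium E = 0, so the Nernst equation gives ln K = nFE°/RT = (2)(96500)(0.50)/((8.314)(273)) = 42.52.

ln K = 42.5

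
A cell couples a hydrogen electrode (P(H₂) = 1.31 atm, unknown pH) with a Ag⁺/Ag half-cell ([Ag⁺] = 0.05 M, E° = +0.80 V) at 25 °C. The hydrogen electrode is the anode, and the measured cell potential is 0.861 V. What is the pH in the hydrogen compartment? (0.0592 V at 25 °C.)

pH = 2.27

E°_cell = 0.80 V and n = 2.
log Q = n(E° − E)/0.0592 = 2×(0.80 − 0.861)/0.0592 = -2.061.
With Q = [H⁺]^2 / ([Ag⁺]^2·P(H₂)), solving for [H⁺] gives log[H⁺] = -2.273, so pH = 2.27.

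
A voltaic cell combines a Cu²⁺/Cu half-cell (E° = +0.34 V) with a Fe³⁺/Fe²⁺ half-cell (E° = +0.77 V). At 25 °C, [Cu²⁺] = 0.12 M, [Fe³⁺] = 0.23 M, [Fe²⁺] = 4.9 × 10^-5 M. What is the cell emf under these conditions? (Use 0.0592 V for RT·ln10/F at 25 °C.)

0.675 V

The Fe³⁺/Fe²⁺ couple has the higher reduction potential and acts as the cathode, so E°_cell = +0.77 − (+0.34) = 0.43 V.
Balancing electrons gives n = 2; the reaction quotient is Q = [Cu²⁺]·[Fe²⁺]^2/[Fe³⁺]^2 = 5.45 × 10^-9.
At 25 °C, E = E° − (0.0592/n) log Q = 0.43 − (0.0592/2)(-8.264) = 0.430 + 0.245 = 0.675 V.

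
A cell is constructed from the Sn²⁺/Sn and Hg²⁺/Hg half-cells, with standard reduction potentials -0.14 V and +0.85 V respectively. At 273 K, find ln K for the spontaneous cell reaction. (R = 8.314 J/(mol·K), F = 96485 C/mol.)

E°_cell = +0.85 − (-0.14) = 0.99 V, with n = 2 electrons transferred.
At equilibrium E = 0, so the Nernst equation gives ln K = nFE°/RT = (2)(96485)(0.99)/((8.314)(273)) = 84.17.

ln K = 84.2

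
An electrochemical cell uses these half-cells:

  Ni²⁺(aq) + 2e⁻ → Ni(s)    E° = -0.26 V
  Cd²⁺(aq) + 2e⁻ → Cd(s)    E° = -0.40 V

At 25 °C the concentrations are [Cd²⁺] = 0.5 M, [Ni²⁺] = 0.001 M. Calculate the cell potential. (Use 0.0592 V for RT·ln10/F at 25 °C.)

The Ni²⁺/Ni couple has the higher reduction potential and acts as the cathode, so E°_cell = -0.26 − (-0.40) = 0.14 V.
Balancing electrons gives n = 2; the reaction quotient is Q = [Cd²⁺]/[Ni²⁺] = 500.
At 25 °C, E = E° − (0.0592/n) log Q = 0.14 − (0.0592/2)(2.699) = 0.140 − 0.080 = 0.060 V.

0.060 V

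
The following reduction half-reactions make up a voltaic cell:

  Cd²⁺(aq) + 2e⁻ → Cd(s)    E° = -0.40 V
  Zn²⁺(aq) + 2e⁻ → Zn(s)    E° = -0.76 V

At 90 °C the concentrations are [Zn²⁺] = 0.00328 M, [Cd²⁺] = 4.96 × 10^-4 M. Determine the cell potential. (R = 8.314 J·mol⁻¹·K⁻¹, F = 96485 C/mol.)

The Cd²⁺/Cd couple has the higher reduction potential and acts as the cathode, so E°_cell = -0.40 − (-0.76) = 0.36 V.
Balancing electrons gives n = 2; the reaction quotient is Q = [Zn²⁺]/[Cd²⁺] = 6.61.
E = E° − (RT/nF) ln Q = 0.36 − (8.314×363)/(2×96485) × (1.889) = 0.360 − 0.030 = 0.330 V.

0.330 V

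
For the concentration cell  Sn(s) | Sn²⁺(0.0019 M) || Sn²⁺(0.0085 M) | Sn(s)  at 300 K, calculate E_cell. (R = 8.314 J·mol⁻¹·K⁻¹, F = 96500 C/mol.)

0.019 V

Both half-cells are Sn²⁺/Sn, so E°_cell = 0. The concentrated side is the cathode; the cell reaction moves Sn²⁺ from high to low concentration with n = 2.
Q = [Sn²⁺]_dilute/[Sn²⁺]_conc = 0.0019/0.0085 = 0.224.
E = 0 − (RT/nF) ln Q = −((8.314×300)/(2×96500))(-1.498) = 0.0194 V.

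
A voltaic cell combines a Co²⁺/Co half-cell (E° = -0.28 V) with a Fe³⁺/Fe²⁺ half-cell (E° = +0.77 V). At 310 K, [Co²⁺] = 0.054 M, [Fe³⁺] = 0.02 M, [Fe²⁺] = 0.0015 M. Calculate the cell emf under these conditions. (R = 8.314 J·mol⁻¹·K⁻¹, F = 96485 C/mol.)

The Fe³⁺/Fe²⁺ couple has the higher reduction potential and acts as the cathode, so E°_cell = +0.77 − (-0.28) = 1.05 V.
Balancing electrons gives n = 2; the reaction quotient is Q = [Co²⁺]·[Fe²⁺]^2/[Fe³⁺]^2 = 3.04 × 10^-4.
E = E° − (RT/nF) ln Q = 1.05 − (8.314×310)/(2×96485) × (-8.099) = 1.050 + 0.108 = 1.158 V.

1.16 V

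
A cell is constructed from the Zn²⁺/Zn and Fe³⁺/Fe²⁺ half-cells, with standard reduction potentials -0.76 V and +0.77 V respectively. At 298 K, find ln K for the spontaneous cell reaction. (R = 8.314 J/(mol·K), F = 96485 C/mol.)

ln K = 119.2

E°_cell = +0.77 − (-0.76) = 1.53 V, with n = 2 electrons transferred.
At equilibrium E = 0, so the Nernst equation gives ln K = nFE°/RT = (2)(96485)(1.53)/((8.314)(298)) = 119.17.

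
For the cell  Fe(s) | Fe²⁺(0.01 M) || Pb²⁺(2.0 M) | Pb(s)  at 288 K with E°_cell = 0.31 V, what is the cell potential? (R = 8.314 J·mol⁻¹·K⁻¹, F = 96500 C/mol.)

0.376 V

Balancing electrons gives n = 2; the reaction quotient is Q = [Fe²⁺]/[Pb²⁺] = 0.00500.
E = E° − (RT/nF) ln Q = 0.31 − (8.314×288)/(2×96500) × (-5.298) = 0.310 + 0.066 = 0.376 V.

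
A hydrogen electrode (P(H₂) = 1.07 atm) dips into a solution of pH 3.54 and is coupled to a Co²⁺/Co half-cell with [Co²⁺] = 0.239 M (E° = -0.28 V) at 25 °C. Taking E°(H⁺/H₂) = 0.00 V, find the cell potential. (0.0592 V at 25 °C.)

The hydrogen couple is the cathode, so E°_cell = 0.28 V; n = 2.
[H⁺] = 10^(−3.54) = 2.9 × 10^-4 M, and Q = [Co²⁺]·P(H₂) / [H⁺]^2 = 3.07 × 10^6.
E = E° − (0.0592/2) log Q = 0.28 − (0.0592/2)(6.488) = 0.088 V.

0.088 V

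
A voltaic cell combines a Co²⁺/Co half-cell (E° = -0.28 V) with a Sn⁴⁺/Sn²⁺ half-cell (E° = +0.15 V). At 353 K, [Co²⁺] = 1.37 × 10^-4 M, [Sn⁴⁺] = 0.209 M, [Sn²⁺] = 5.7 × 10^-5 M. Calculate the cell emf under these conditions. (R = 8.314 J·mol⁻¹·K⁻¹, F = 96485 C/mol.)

0.690 V

The Sn⁴⁺/Sn²⁺ couple has the higher reduction potential and acts as the cathode, so E°_cell = +0.15 − (-0.28) = 0.43 V.
Balancing electrons gives n = 2; the reaction quotient is Q = [Co²⁺]·[Sn²⁺]/[Sn⁴⁺] = 3.74 × 10^-8.
E = E° − (RT/nF) ln Q = 0.43 − (8.314×353)/(2×96485) × (-17.103) = 0.430 + 0.260 = 0.690 V.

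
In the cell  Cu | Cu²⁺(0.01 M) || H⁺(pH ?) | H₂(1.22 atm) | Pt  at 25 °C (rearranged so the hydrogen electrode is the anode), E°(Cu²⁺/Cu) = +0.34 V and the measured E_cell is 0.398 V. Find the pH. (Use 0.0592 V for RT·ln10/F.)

E°_cell = 0.34 V and n = 2.
log Q = n(E° − E)/0.0592 = 2×(0.34 − 0.398)/0.0592 = -1.959.
With Q = [H⁺]^2 / ([Cu²⁺]·P(H₂)), solving for [H⁺] gives log[H⁺] = -1.937, so pH = 1.94.

pH = 1.94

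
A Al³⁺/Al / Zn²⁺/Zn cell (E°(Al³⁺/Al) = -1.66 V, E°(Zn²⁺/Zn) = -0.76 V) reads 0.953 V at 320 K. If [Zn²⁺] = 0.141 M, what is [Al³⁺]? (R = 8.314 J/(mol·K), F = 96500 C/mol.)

1.7 × 10^-4 M

From the Nernst equation, ln Q = nF(E° − E)/RT = 6×96500×(0.90 − 0.953)/(8.314×320) = -11.534, so Q = 9.79 × 10^-6.
With Q = [Al³⁺]^2/[Zn²⁺]^3 and the known concentrations, [Al³⁺]^2 in the numerator gives [Al³⁺] = 1.7 × 10^-4 M.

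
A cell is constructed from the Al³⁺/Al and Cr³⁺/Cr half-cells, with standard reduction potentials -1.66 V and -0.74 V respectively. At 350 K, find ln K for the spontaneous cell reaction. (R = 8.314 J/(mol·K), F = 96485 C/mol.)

E°_cell = -0.74 − (-1.66) = 0.92 V, with n = 3 electrons transferred.
At equilibrium E = 0, so the Nernst equation gives ln K = nFE°/RT = (3)(96485)(0.92)/((8.314)(350)) = 91.51.

ln K = 91.5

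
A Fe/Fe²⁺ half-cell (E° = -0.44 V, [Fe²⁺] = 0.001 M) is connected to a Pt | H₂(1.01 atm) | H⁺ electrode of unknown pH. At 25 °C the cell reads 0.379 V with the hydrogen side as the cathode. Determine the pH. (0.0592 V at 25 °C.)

pH = 2.53

E°_cell = 0.44 V and n = 2.
log Q = n(E° − E)/0.0592 = 2×(0.44 − 0.379)/0.0592 = 2.061.
With Q = [Fe²⁺]·P(H₂) / [H⁺]^2, solving for [H⁺] gives log[H⁺] = -2.528, so pH = 2.53.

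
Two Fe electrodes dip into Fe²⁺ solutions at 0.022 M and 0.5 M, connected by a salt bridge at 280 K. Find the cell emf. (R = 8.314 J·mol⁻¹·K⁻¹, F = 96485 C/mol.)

0.038 V

Both half-cells are Fe²⁺/Fe, so E°_cell = 0. The concentrated side is the cathode; the cell reaction moves Fe²⁺ from high to low concentration with n = 2.
Q = [Fe²⁺]_dilute/[Fe²⁺]_conc = 0.022/0.5 = 0.0440.
E = 0 − (RT/nF) ln Q = −((8.314×280)/(2×96485))(-3.124) = 0.0377 V.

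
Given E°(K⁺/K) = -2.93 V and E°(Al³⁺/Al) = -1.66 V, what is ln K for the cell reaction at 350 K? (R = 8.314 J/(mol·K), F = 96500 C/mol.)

ln K = 126.3

E°_cell = -1.66 − (-2.93) = 1.27 V, with n = 3 electrons transferred.
At equilibrium E = 0, so the Nernst equation gives ln K = nFE°/RT = (3)(96500)(1.27)/((8.314)(350)) = 126.35.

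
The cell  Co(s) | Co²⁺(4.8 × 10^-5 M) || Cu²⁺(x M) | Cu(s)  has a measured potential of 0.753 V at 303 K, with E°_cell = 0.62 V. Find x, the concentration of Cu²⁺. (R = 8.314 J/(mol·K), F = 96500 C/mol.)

From the Nernst equation, ln Q = nF(E° − E)/RT = 2×96500×(0.62 − 0.753)/(8.314×303) = -10.190, so Q = 3.76 × 10^-5.
With Q = [Co²⁺]/[Cu²⁺] and the known concentrations, [Cu²⁺] in the denominator gives [Cu²⁺] = 1.3 M.

1.3 M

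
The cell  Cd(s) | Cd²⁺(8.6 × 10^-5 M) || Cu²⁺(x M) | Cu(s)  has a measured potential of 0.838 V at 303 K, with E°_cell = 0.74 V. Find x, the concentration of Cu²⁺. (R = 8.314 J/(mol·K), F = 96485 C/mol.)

0.16 M

From the Nernst equation, ln Q = nF(E° − E)/RT = 2×96485×(0.74 − 0.838)/(8.314×303) = -7.507, so Q = 5.49 × 10^-4.
With Q = [Cd²⁺]/[Cu²⁺] and the known concentrations, [Cu²⁺] in the denominator gives [Cu²⁺] = 0.16 M.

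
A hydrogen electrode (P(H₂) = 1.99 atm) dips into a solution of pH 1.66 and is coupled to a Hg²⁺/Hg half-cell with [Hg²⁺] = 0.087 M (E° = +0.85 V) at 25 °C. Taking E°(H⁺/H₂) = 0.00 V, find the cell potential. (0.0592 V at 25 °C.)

0.93 V

The Hg²⁺/Hg couple is the cathode, so E°_cell = 0.85 V; n = 2.
[H⁺] = 10^(−1.66) = 0.022 M, and Q = [H⁺]^2 / ([Hg²⁺]·P(H₂)) = 0.00276.
E = E° − (0.0592/2) log Q = 0.85 − (0.0592/2)(-2.558) = 0.926 V.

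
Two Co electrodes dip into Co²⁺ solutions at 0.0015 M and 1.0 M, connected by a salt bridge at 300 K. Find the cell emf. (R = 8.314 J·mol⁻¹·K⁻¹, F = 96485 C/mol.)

Both half-cells are Co²⁺/Co, so E°_cell = 0. The concentrated side is the cathode; the cell reaction moves Co²⁺ from high to low concentration with n = 2.
Q = [Co²⁺]_dilute/[Co²⁺]_conc = 0.0015/1.0 = 0.00150.
E = 0 − (RT/nF) ln Q = −((8.314×300)/(2×96485))(-6.502) = 0.0840 V.

0.084 V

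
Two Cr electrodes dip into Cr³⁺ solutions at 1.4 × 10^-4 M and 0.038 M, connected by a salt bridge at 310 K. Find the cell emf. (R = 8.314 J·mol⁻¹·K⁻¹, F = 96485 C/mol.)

Both half-cells are Cr³⁺/Cr, so E°_cell = 0. The concentrated side is the cathode; the cell reaction moves Cr³⁺ from high to low concentration with n = 3.
Q = [Cr³⁺]_dilute/[Cr³⁺]_conc = 1.4 × 10^-4/0.038 = 0.00368.
E = 0 − (RT/nF) ln Q = −((8.314×310)/(3×96485))(-5.604) = 0.0499 V.

0.050 V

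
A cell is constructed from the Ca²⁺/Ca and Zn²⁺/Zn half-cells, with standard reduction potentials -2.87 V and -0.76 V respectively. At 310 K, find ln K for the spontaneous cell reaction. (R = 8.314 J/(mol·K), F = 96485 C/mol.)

E°_cell = -0.76 − (-2.87) = 2.11 V, with n = 2 electrons transferred.
At equilibrium E = 0, so the Nernst equation gives ln K = nFE°/RT = (2)(96485)(2.11)/((8.314)(310)) = 157.98.

ln K = 158.0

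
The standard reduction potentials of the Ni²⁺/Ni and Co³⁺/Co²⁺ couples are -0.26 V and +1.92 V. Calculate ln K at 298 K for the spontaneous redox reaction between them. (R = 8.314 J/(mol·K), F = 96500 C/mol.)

ln K = 169.8

E°_cell = +1.92 − (-0.26) = 2.18 V, with n = 2 electrons transferred.
At equilibrium E = 0, so the Nernst equation gives ln K = nFE°/RT = (2)(96500)(2.18)/((8.314)(298)) = 169.82.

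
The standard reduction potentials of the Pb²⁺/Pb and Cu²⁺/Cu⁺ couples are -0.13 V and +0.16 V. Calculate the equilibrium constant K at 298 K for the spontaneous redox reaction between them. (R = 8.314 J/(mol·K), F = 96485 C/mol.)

6.4 × 10^9

E°_cell = +0.16 − (-0.13) = 0.29 V, with n = 2 electrons transferred.
At equilibrium E = 0, so the Nernst equation gives ln K = nFE°/RT = (2)(96485)(0.29)/((8.314)(298)) = 22.59.
K = e^22.59 = 6.4 × 10^9.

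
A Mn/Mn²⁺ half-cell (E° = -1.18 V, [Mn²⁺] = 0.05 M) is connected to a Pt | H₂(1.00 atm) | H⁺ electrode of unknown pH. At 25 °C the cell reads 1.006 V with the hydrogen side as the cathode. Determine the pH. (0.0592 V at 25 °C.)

pH = 3.59

E°_cell = 1.18 V and n = 2.
log Q = n(E° − E)/0.0592 = 2×(1.18 − 1.006)/0.0592 = 5.878.
With Q = [Mn²⁺]·P(H₂) / [H⁺]^2, solving for [H⁺] gives log[H⁺] = -3.590, so pH = 3.59.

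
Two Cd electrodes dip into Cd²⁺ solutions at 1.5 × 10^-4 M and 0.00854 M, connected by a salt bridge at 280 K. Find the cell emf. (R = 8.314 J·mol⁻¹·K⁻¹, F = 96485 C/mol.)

Both half-cells are Cd²⁺/Cd, so E°_cell = 0. The concentrated side is the cathode; the cell reaction moves Cd²⁺ from high to low concentration with n = 2.
Q = [Cd²⁺]_dilute/[Cd²⁺]_conc = 1.5 × 10^-4/0.00854 = 0.0176.
E = 0 − (RT/nF) ln Q = −((8.314×280)/(2×96485))(-4.042) = 0.0488 V.

0.049 V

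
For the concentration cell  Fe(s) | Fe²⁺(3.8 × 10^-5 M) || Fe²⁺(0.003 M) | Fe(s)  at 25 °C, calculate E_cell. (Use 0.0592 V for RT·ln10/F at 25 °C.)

Both half-cells are Fe²⁺/Fe, so E°_cell = 0. The concentrated side is the cathode; the cell reaction moves Fe²⁺ from high to low concentration with n = 2.
Q = [Fe²⁺]_dilute/[Fe²⁺]_conc = 3.8 × 10^-5/0.003 = 0.0127.
E = 0 − (0.0592/2) log Q = −(0.0592/2)(-1.897) = 0.0562 V.

0.056 V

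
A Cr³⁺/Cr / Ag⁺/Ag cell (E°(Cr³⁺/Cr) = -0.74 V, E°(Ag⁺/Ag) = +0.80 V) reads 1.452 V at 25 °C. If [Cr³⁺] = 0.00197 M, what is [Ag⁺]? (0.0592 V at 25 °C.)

0.0041 M

From the Nernst equation, log Q = n(E° − E)/0.0592 = 3(1.54 − 1.452)/0.0592 = 4.459, so Q = 2.88 × 10^4.
With Q = [Cr³⁺]/[Ag⁺]^3 and the known concentrations, [Ag⁺]^3 in the denominator gives [Ag⁺] = 0.0041 M.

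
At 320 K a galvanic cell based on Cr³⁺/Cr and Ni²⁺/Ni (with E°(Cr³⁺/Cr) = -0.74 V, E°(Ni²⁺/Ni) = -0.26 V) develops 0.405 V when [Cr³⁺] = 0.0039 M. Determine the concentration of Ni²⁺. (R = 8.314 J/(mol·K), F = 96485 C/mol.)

From the Nernst equation, ln Q = nF(E° − E)/RT = 6×96485×(0.48 − 0.405)/(8.314×320) = 16.320, so Q = 1.22 × 10^7.
With Q = [Cr³⁺]^2/[Ni²⁺]^3 and the known concentrations, [Ni²⁺]^3 in the denominator gives [Ni²⁺] = 1.1 × 10^-4 M.

1.1 × 10^-4 M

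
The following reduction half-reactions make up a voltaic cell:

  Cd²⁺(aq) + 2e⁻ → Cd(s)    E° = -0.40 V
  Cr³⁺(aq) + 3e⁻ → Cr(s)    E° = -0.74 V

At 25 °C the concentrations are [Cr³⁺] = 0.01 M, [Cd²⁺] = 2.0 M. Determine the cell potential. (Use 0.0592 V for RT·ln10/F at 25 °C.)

0.388 V

The Cd²⁺/Cd couple has the higher reduction potential and acts as the cathode, so E°_cell = -0.40 − (-0.74) = 0.34 V.
Balancing electrons gives n = 6; the reaction quotient is Q = [Cr³⁺]^2/[Cd²⁺]^3 = 1.25 × 10^-5.
At 25 °C, E = E° − (0.0592/n) log Q = 0.34 − (0.0592/6)(-4.903) = 0.340 + 0.048 = 0.388 V.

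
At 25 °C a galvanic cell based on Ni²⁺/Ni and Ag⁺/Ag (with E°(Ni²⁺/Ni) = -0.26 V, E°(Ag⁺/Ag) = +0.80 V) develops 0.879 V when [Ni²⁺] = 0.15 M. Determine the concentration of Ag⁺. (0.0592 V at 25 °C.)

From the Nernst equation, log Q = n(E° − E)/0.0592 = 2(1.06 − 0.879)/0.0592 = 6.115, so Q = 1.3 × 10^6.
With Q = [Ni²⁺]/[Ag⁺]^2 and the known concentrations, [Ag⁺]^2 in the denominator gives [Ag⁺] = 3.4 × 10^-4 M.

3.4 × 10^-4 M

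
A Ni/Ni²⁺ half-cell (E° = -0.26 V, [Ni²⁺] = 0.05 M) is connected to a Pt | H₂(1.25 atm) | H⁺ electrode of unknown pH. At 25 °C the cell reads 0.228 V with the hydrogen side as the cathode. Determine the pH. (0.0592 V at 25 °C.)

pH = 1.14

E°_cell = 0.26 V and n = 2.
log Q = n(E° − E)/0.0592 = 2×(0.26 − 0.228)/0.0592 = 1.081.
With Q = [Ni²⁺]·P(H₂) / [H⁺]^2, solving for [H⁺] gives log[H⁺] = -1.143, so pH = 1.14.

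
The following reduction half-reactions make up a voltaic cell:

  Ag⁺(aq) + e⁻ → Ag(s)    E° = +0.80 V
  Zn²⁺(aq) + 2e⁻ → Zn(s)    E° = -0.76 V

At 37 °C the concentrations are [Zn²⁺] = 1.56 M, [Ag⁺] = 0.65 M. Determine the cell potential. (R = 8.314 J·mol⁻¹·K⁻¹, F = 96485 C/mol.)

The Ag⁺/Ag couple has the higher reduction potential and acts as the cathode, so E°_cell = +0.80 − (-0.76) = 1.56 V.
Balancing electrons gives n = 2; the reaction quotient is Q = [Zn²⁺]/[Ag⁺]^2 = 3.69.
E = E° − (RT/nF) ln Q = 1.56 − (8.314×310)/(2×96485) × (1.306) = 1.560 − 0.017 = 1.543 V.

1.54 V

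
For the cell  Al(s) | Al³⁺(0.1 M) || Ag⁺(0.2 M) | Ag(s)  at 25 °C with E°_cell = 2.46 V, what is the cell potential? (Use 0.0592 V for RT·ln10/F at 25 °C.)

Balancing electrons gives n = 3; the reaction quotient is Q = [Al³⁺]/[Ag⁺]^3 = 12.5.
At 25 °C, E = E° − (0.0592/n) log Q = 2.46 − (0.0592/3)(1.097) = 2.460 − 0.022 = 2.438 V.

2.44 V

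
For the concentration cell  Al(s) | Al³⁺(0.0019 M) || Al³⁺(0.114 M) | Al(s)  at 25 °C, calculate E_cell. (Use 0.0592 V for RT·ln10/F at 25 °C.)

0.035 V

Both half-cells are Al³⁺/Al, so E°_cell = 0. The concentrated side is the cathode; the cell reaction moves Al³⁺ from high to low concentration with n = 3.
Q = [Al³⁺]_dilute/[Al³⁺]_conc = 0.0019/0.114 = 0.0167.
E = 0 − (0.0592/3) log Q = −(0.0592/3)(-1.778) = 0.0351 V.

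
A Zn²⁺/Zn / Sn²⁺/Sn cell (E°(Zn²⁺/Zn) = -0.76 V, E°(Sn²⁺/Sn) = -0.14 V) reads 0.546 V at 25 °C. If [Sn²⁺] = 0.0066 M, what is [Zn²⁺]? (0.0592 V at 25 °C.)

From the Nernst equation, log Q = n(E° − E)/0.0592 = 2(0.62 − 0.546)/0.0592 = 2.500, so Q = 316.
With Q = [Zn²⁺]/[Sn²⁺] and the known concentrations, [Zn²⁺] in the numerator gives [Zn²⁺] = 2.1 M.

2.1 M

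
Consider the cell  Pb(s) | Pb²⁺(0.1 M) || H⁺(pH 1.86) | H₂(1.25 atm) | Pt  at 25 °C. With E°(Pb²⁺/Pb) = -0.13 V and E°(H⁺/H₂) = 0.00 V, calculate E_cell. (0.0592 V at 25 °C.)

0.047 V

The hydrogen couple is the cathode, so E°_cell = 0.13 V; n = 2.
[H⁺] = 10^(−1.86) = 0.014 M, and Q = [Pb²⁺]·P(H₂) / [H⁺]^2 = 656.
E = E° − (0.0592/2) log Q = 0.13 − (0.0592/2)(2.817) = 0.047 V.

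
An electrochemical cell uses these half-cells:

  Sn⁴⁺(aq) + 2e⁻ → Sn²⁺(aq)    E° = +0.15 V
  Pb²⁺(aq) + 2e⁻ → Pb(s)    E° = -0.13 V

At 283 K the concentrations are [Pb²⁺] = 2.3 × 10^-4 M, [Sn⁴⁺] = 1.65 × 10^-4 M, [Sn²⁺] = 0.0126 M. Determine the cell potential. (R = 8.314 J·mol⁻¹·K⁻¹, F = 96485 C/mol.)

0.329 V

The Sn⁴⁺/Sn²⁺ couple has the higher reduction potential and acts as the cathode, so E°_cell = +0.15 − (-0.13) = 0.28 V.
Balancing electrons gives n = 2; the reaction quotient is Q = [Pb²⁺]·[Sn²⁺]/[Sn⁴⁺] = 0.0176.
E = E° − (RT/nF) ln Q = 0.28 − (8.314×283)/(2×96485) × (-4.042) = 0.280 + 0.049 = 0.329 V.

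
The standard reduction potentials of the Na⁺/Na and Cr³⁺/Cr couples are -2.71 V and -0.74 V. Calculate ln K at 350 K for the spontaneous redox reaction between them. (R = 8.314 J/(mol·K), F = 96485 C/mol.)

E°_cell = -0.74 − (-2.71) = 1.97 V, with n = 3 electrons transferred.
At equilibrium E = 0, so the Nernst equation gives ln K = nFE°/RT = (3)(96485)(1.97)/((8.314)(350)) = 195.96.

ln K = 196.0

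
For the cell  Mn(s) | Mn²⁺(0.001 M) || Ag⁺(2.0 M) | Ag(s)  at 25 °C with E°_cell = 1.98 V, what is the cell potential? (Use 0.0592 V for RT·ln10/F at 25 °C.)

2.09 V

Balancing electrons gives n = 2; the reaction quotient is Q = [Mn²⁺]/[Ag⁺]^2 = 2.5 × 10^-4.
At 25 °C, E = E° − (0.0592/n) log Q = 1.98 − (0.0592/2)(-3.602) = 1.980 + 0.107 = 2.087 V.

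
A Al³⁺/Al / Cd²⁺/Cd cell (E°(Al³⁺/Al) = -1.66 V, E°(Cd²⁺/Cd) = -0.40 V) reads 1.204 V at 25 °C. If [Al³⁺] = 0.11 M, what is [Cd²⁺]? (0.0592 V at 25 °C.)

From the Nernst equation, log Q = n(E° − E)/0.0592 = 6(1.26 − 1.204)/0.0592 = 5.676, so Q = 4.74 × 10^5.
With Q = [Al³⁺]^2/[Cd²⁺]^3 and the known concentrations, [Cd²⁺]^3 in the denominator gives [Cd²⁺] = 0.0029 M.

0.0029 M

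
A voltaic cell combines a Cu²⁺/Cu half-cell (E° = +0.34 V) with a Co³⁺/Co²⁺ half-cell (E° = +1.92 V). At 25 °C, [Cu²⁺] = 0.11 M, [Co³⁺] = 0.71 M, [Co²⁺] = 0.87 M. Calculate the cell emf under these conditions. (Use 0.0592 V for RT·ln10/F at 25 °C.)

The Co³⁺/Co²⁺ couple has the higher reduction potential and acts as the cathode, so E°_cell = +1.92 − (+0.34) = 1.58 V.
Balancing electrons gives n = 2; the reaction quotient is Q = [Cu²⁺]·[Co²⁺]^2/[Co³⁺]^2 = 0.165.
At 25 °C, E = E° − (0.0592/n) log Q = 1.58 − (0.0592/2)(-0.782) = 1.580 + 0.023 = 1.603 V.

1.60 V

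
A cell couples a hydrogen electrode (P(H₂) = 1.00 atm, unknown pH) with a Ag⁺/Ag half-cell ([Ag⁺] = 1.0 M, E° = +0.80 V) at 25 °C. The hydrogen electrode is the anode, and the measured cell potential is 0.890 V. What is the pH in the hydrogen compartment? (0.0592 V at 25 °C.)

E°_cell = 0.80 V and n = 2.
log Q = n(E° − E)/0.0592 = 2×(0.80 − 0.890)/0.0592 = -3.041.
With Q = [H⁺]^2 / ([Ag⁺]^2·P(H₂)), solving for [H⁺] gives log[H⁺] = -1.520, so pH = 1.52.

pH = 1.52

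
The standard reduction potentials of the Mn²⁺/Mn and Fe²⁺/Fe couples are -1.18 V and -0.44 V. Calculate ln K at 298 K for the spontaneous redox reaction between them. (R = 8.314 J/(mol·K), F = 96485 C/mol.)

E°_cell = -0.44 − (-1.18) = 0.74 V, with n = 2 electrons transferred.
At equilibrium E = 0, so the Nernst equation gives ln K = nFE°/RT = (2)(96485)(0.74)/((8.314)(298)) = 57.64.

ln K = 57.6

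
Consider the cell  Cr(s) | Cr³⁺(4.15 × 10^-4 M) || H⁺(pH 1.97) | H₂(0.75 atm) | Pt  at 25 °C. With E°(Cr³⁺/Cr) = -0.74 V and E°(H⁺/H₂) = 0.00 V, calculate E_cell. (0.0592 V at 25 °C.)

The hydrogen couple is the cathode, so E°_cell = 0.74 V; n = 6.
[H⁺] = 10^(−1.97) = 0.011 M, and Q = [Cr³⁺]^2·P(H₂)^3 / [H⁺]^6 = 4.8 × 10^4.
E = E° − (0.0592/6) log Q = 0.74 − (0.0592/6)(4.681) = 0.694 V.

0.69 V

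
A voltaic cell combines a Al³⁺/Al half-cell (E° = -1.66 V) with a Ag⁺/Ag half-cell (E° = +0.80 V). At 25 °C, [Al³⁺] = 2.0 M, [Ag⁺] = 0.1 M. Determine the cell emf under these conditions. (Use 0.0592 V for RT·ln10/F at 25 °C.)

2.39 V

The Ag⁺/Ag couple has the higher reduction potential and acts as the cathode, so E°_cell = +0.80 − (-1.66) = 2.46 V.
Balancing electrons gives n = 3; the reaction quotient is Q = [Al³⁺]/[Ag⁺]^3 = 2000.
At 25 °C, E = E° − (0.0592/n) log Q = 2.46 − (0.0592/3)(3.301) = 2.460 − 0.065 = 2.395 V.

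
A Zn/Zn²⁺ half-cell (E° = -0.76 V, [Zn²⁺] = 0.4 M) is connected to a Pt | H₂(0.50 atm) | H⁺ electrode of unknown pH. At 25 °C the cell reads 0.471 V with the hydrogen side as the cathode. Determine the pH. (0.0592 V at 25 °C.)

E°_cell = 0.76 V and n = 2.
log Q = n(E° − E)/0.0592 = 2×(0.76 − 0.471)/0.0592 = 9.764.
With Q = [Zn²⁺]·P(H₂) / [H⁺]^2, solving for [H⁺] gives log[H⁺] = -5.231, so pH = 5.23.

pH = 5.23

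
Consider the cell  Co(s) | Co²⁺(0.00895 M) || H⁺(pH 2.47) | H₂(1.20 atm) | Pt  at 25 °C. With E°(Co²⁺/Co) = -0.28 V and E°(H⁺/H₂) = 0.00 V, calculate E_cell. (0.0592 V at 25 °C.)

The hydrogen couple is the cathode, so E°_cell = 0.28 V; n = 2.
[H⁺] = 10^(−2.47) = 0.0034 M, and Q = [Co²⁺]·P(H₂) / [H⁺]^2 = 935.
E = E° − (0.0592/2) log Q = 0.28 − (0.0592/2)(2.971) = 0.192 V.

0.19 V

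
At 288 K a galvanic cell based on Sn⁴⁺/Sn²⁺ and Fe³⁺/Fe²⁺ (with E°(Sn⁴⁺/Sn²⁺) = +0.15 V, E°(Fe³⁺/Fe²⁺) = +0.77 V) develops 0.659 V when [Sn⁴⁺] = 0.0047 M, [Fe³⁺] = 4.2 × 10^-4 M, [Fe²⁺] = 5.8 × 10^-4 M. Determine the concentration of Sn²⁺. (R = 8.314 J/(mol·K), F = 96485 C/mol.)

0.21 M

From the Nernst equation, ln Q = nF(E° − E)/RT = 2×96485×(0.62 − 0.659)/(8.314×288) = -3.143, so Q = 0.0432.
With Q = [Sn⁴⁺]·[Fe²⁺]^2/([Sn²⁺]·[Fe³⁺]^2) and the known concentrations, [Sn²⁺] in the denominator gives [Sn²⁺] = 0.21 M.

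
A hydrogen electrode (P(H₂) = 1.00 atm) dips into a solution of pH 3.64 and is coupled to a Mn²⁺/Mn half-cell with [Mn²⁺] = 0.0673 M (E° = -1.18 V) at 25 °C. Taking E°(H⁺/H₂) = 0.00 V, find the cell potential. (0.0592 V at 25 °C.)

1.00 V

The hydrogen couple is the cathode, so E°_cell = 1.18 V; n = 2.
[H⁺] = 10^(−3.64) = 2.3 × 10^-4 M, and Q = [Mn²⁺]·P(H₂) / [H⁺]^2 = 1.28 × 10^6.
E = E° − (0.0592/2) log Q = 1.18 − (0.0592/2)(6.108) = 0.999 V.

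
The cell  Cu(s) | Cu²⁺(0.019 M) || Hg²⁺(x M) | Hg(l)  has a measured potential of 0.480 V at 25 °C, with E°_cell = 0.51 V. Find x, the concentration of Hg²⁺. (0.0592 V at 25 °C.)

From the Nernst equation, log Q = n(E° − E)/0.0592 = 2(0.51 − 0.480)/0.0592 = 1.014, so Q = 10.3.
With Q = [Cu²⁺]/[Hg²⁺] and the known concentrations, [Hg²⁺] in the denominator gives [Hg²⁺] = 0.0018 M.

0.0018 M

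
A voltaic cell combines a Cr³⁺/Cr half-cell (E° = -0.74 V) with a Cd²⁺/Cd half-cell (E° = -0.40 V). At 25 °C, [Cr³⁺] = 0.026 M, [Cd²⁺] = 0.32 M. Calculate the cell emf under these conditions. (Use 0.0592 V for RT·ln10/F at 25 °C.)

The Cd²⁺/Cd couple has the higher reduction potential and acts as the cathode, so E°_cell = -0.40 − (-0.74) = 0.34 V.
Balancing electrons gives n = 6; the reaction quotient is Q = [Cr³⁺]^2/[Cd²⁺]^3 = 0.0206.
At 25 °C, E = E° − (0.0592/n) log Q = 0.34 − (0.0592/6)(-1.686) = 0.340 + 0.017 = 0.357 V.

0.357 V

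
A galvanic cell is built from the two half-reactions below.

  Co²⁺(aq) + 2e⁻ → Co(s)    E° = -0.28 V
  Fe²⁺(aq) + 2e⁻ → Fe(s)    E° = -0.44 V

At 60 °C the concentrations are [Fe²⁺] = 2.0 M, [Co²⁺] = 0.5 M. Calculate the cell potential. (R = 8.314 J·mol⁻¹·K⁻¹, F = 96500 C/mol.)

0.140 V

The Co²⁺/Co couple has the higher reduction potential and acts as the cathode, so E°_cell = -0.28 − (-0.44) = 0.16 V.
Balancing electrons gives n = 2; the reaction quotient is Q = [Fe²⁺]/[Co²⁺] = 4.00.
E = E° − (RT/nF) ln Q = 0.16 − (8.314×333)/(2×96500) × (1.386) = 0.160 − 0.020 = 0.140 V.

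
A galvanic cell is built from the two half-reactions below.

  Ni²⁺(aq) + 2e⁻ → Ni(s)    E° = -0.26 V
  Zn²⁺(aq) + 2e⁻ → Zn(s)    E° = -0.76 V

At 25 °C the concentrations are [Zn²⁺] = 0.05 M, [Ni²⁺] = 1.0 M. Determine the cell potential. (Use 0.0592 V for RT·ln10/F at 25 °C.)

0.539 V

The Ni²⁺/Ni couple has the higher reduction potential and acts as the cathode, so E°_cell = -0.26 − (-0.76) = 0.50 V.
Balancing electrons gives n = 2; the reaction quotient is Q = [Zn²⁺]/[Ni²⁺] = 0.0500.
At 25 °C, E = E° − (0.0592/n) log Q = 0.50 − (0.0592/2)(-1.301) = 0.500 + 0.039 = 0.539 V.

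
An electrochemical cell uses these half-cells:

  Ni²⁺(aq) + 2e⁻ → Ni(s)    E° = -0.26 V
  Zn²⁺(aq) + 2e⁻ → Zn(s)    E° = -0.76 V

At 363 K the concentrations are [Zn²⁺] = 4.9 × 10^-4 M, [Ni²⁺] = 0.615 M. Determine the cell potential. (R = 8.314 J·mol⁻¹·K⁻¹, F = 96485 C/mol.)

0.612 V

The Ni²⁺/Ni couple has the higher reduction potential and acts as the cathode, so E°_cell = -0.26 − (-0.76) = 0.50 V.
Balancing electrons gives n = 2; the reaction quotient is Q = [Zn²⁺]/[Ni²⁺] = 7.97 × 10^-4.
E = E° − (RT/nF) ln Q = 0.50 − (8.314×363)/(2×96485) × (-7.135) = 0.500 + 0.112 = 0.612 V.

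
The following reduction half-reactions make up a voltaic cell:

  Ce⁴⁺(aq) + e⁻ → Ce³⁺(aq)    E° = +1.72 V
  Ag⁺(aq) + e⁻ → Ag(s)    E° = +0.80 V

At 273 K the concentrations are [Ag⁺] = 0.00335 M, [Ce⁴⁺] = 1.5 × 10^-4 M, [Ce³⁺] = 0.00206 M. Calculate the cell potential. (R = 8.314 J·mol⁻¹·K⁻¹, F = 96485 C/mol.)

The Ce⁴⁺/Ce³⁺ couple has the higher reduction potential and acts as the cathode, so E°_cell = +1.72 − (+0.80) = 0.92 V.
Balancing electrons gives n = 1; the reaction quotient is Q = [Ag⁺]·[Ce³⁺]/[Ce⁴⁺] = 0.0460.
E = E° − (RT/nF) ln Q = 0.92 − (8.314×273)/(1×96485) × (-3.079) = 0.920 + 0.072 = 0.992 V.

0.992 V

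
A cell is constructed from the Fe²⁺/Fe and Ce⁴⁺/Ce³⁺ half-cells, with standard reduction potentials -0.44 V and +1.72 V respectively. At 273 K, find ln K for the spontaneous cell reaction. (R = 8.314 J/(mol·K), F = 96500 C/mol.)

ln K = 183.7

E°_cell = +1.72 − (-0.44) = 2.16 V, with n = 2 electrons transferred.
At equilibrium E = 0, so the Nernst equation gives ln K = nFE°/RT = (2)(96500)(2.16)/((8.314)(273)) = 183.67.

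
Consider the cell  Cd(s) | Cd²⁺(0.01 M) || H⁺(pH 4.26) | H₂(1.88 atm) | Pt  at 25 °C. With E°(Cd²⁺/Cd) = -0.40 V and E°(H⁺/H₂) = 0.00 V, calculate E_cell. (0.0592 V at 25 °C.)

The hydrogen couple is the cathode, so E°_cell = 0.40 V; n = 2.
[H⁺] = 10^(−4.26) = 5.5 × 10^-5 M, and Q = [Cd²⁺]·P(H₂) / [H⁺]^2 = 6.23 × 10^6.
E = E° − (0.0592/2) log Q = 0.40 − (0.0592/2)(6.794) = 0.199 V.

0.20 V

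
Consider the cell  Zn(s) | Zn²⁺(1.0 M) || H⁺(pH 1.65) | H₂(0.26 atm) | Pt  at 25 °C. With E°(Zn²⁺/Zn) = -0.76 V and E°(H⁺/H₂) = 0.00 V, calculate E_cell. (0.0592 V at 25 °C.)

0.68 V

The hydrogen couple is the cathode, so E°_cell = 0.76 V; n = 2.
[H⁺] = 10^(−1.65) = 0.022 M, and Q = [Zn²⁺]·P(H₂) / [H⁺]^2 = 519.
E = E° − (0.0592/2) log Q = 0.76 − (0.0592/2)(2.715) = 0.680 V.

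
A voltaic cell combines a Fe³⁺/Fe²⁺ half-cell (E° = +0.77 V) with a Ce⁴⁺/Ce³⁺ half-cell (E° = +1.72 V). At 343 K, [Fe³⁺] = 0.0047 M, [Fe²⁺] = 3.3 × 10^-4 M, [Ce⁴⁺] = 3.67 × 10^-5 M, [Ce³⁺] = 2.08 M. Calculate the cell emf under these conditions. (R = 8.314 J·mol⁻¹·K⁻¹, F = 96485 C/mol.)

0.548 V

The Ce⁴⁺/Ce³⁺ couple has the higher reduction potential and acts as the cathode, so E°_cell = +1.72 − (+0.77) = 0.95 V.
Balancing electrons gives n = 1; the reaction quotient is Q = [Fe³⁺]·[Ce³⁺]/([Fe²⁺]·[Ce⁴⁺]) = 8.07 × 10^5.
E = E° − (RT/nF) ln Q = 0.95 − (8.314×343)/(1×96485) × (13.601) = 0.950 − 0.402 = 0.548 V.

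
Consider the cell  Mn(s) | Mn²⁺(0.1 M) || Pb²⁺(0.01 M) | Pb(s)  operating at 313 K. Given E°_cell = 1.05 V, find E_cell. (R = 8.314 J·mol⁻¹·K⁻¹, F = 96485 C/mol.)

1.02 V

Balancing electrons gives n = 2; the reaction quotient is Q = [Mn²⁺]/[Pb²⁺] = 10.0.
E = E° − (RT/nF) ln Q = 1.05 − (8.314×313)/(2×96485) × (2.303) = 1.050 − 0.031 = 1.019 V.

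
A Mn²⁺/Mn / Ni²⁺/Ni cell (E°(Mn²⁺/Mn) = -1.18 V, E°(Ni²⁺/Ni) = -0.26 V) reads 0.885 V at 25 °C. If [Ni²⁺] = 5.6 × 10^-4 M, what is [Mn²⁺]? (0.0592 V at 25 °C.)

0.0085 M

From the Nernst equation, log Q = n(E° − E)/0.0592 = 2(0.92 − 0.885)/0.0592 = 1.182, so Q = 15.2.
With Q = [Mn²⁺]/[Ni²⁺] and the known concentrations, [Mn²⁺] in the numerator gives [Mn²⁺] = 0.0085 M.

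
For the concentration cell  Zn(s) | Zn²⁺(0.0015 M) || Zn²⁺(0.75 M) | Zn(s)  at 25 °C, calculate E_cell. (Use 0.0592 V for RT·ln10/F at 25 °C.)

0.080 V

Both half-cells are Zn²⁺/Zn, so E°_cell = 0. The concentrated side is the cathode; the cell reaction moves Zn²⁺ from high to low concentration with n = 2.
Q = [Zn²⁺]_dilute/[Zn²⁺]_conc = 0.0015/0.75 = 0.00200.
E = 0 − (0.0592/2) log Q = −(0.0592/2)(-2.699) = 0.0799 V.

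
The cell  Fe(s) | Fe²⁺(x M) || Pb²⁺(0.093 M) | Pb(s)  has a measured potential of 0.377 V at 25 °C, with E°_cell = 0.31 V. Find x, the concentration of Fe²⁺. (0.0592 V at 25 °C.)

From the Nernst equation, log Q = n(E° − E)/0.0592 = 2(0.31 − 0.377)/0.0592 = -2.264, so Q = 0.00545.
With Q = [Fe²⁺]/[Pb²⁺] and the known concentrations, [Fe²⁺] in the numerator gives [Fe²⁺] = 5.1 × 10^-4 M.

5.1 × 10^-4 M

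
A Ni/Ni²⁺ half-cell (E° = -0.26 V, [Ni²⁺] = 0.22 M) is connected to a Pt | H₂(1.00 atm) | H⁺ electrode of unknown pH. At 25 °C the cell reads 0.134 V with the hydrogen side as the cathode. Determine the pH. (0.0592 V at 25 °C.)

pH = 2.46

E°_cell = 0.26 V and n = 2.
log Q = n(E° − E)/0.0592 = 2×(0.26 − 0.134)/0.0592 = 4.257.
With Q = [Ni²⁺]·P(H₂) / [H⁺]^2, solving for [H⁺] gives log[H⁺] = -2.457, so pH = 2.46.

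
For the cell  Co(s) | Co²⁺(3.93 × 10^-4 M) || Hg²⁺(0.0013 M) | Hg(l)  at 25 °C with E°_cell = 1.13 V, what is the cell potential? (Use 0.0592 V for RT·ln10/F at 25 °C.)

Balancing electrons gives n = 2; the reaction quotient is Q = [Co²⁺]/[Hg²⁺] = 0.302.
At 25 °C, E = E° − (0.0592/n) log Q = 1.13 − (0.0592/2)(-0.520) = 1.130 + 0.015 = 1.145 V.

1.15 V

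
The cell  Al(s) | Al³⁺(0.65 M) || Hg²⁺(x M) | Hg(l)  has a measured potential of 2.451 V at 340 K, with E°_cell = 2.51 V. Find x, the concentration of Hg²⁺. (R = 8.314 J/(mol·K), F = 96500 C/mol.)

From the Nernst equation, ln Q = nF(E° − E)/RT = 6×96500×(2.51 − 2.451)/(8.314×340) = 12.085, so Q = 1.77 × 10^5.
With Q = [Al³⁺]^2/[Hg²⁺]^3 and the known concentrations, [Hg²⁺]^3 in the denominator gives [Hg²⁺] = 0.013 M.

0.013 M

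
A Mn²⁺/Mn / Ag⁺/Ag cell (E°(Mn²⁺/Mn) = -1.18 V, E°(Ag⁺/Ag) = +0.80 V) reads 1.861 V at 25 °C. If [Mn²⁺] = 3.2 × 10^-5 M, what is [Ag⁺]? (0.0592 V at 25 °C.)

From the Nernst equation, log Q = n(E° − E)/0.0592 = 2(1.98 − 1.861)/0.0592 = 4.020, so Q = 1.05 × 10^4.
With Q = [Mn²⁺]/[Ag⁺]^2 and the known concentrations, [Ag⁺]^2 in the denominator gives [Ag⁺] = 5.5 × 10^-5 M.

5.5 × 10^-5 M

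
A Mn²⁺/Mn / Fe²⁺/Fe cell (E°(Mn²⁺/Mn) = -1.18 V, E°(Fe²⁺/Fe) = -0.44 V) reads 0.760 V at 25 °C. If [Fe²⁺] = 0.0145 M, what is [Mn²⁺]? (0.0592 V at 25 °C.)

From the Nernst equation, log Q = n(E° − E)/0.0592 = 2(0.74 − 0.760)/0.0592 = -0.676, so Q = 0.211.
With Q = [Mn²⁺]/[Fe²⁺] and the known concentrations, [Mn²⁺] in the numerator gives [Mn²⁺] = 0.0031 M.

0.0031 M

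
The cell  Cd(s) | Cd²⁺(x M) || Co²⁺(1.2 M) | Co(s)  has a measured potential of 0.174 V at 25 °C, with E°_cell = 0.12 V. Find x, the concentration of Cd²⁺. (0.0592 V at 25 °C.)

0.018 M

From the Nernst equation, log Q = n(E° − E)/0.0592 = 2(0.12 − 0.174)/0.0592 = -1.824, so Q = 0.0150.
With Q = [Cd²⁺]/[Co²⁺] and the known concentrations, [Cd²⁺] in the numerator gives [Cd²⁺] = 0.018 M.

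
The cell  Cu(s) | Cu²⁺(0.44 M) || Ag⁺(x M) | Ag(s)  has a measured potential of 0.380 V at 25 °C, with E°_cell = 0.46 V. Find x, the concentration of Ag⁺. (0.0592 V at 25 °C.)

0.03 M

From the Nernst equation, log Q = n(E° − E)/0.0592 = 2(0.46 − 0.380)/0.0592 = 2.703, so Q = 504.
With Q = [Cu²⁺]/[Ag⁺]^2 and the known concentrations, [Ag⁺]^2 in the denominator gives [Ag⁺] = 0.03 M.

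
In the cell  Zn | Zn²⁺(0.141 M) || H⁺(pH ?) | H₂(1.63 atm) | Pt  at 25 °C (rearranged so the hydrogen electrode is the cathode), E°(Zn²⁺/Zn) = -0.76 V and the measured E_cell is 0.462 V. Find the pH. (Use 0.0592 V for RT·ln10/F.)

pH = 5.35

E°_cell = 0.76 V and n = 2.
log Q = n(E° − E)/0.0592 = 2×(0.76 − 0.462)/0.0592 = 10.068.
With Q = [Zn²⁺]·P(H₂) / [H⁺]^2, solving for [H⁺] gives log[H⁺] = -5.353, so pH = 5.35.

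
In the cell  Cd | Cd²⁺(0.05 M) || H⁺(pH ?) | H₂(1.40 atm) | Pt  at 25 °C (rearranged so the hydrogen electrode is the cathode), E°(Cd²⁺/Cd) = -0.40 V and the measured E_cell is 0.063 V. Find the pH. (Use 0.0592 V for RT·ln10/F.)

E°_cell = 0.40 V and n = 2.
log Q = n(E° − E)/0.0592 = 2×(0.40 − 0.063)/0.0592 = 11.385.
With Q = [Cd²⁺]·P(H₂) / [H⁺]^2, solving for [H⁺] gives log[H⁺] = -6.270, so pH = 6.27.

pH = 6.27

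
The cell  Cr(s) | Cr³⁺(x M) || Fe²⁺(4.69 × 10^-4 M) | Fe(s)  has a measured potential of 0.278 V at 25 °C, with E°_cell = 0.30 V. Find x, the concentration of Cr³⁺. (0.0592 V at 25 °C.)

From the Nernst equation, log Q = n(E° − E)/0.0592 = 6(0.30 − 0.278)/0.0592 = 2.230, so Q = 170.
With Q = [Cr³⁺]^2/[Fe²⁺]^3 and the known concentrations, [Cr³⁺]^2 in the numerator gives [Cr³⁺] = 1.3 × 10^-4 M.

1.3 × 10^-4 M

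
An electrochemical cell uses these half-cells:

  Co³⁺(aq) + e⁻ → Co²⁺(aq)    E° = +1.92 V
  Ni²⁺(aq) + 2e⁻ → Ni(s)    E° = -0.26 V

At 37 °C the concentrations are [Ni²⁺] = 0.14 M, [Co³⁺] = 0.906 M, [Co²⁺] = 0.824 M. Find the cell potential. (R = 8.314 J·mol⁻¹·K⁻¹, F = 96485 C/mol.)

2.21 V

The Co³⁺/Co²⁺ couple has the higher reduction potential and acts as the cathode, so E°_cell = +1.92 − (-0.26) = 2.18 V.
Balancing electrons gives n = 2; the reaction quotient is Q = [Ni²⁺]·[Co²⁺]^2/[Co³⁺]^2 = 0.116.
E = E° − (RT/nF) ln Q = 2.18 − (8.314×310)/(2×96485) × (-2.156) = 2.180 + 0.029 = 2.209 V.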